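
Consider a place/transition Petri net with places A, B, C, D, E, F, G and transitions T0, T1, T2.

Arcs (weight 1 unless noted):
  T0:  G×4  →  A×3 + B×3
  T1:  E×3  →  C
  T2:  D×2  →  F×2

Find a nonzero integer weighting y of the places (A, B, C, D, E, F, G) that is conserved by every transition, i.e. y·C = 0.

Incidence matrix C (rows=places, cols=transitions):
       T0   T1   T2
    A   3    0    0
    B   3    0    0
    C   0    1    0
    D   0    0   -2
    E   0   -3    0
    F   0    0    2
    G  -4    0    0

Candidate y = [1, -1, 0, 0, 0, 0, 0]; check y·C column-wise:
  col T0: 1·3 + -1·3 + 0·-4 = 0
  col T1: 1·0 + -1·0 + 0·1 + 0·-3 = 0
  col T2: 1·0 + -1·0 + 0·-2 + 0·2 = 0

y = (A:1, B:-1, C:0, D:0, E:0, F:0, G:0)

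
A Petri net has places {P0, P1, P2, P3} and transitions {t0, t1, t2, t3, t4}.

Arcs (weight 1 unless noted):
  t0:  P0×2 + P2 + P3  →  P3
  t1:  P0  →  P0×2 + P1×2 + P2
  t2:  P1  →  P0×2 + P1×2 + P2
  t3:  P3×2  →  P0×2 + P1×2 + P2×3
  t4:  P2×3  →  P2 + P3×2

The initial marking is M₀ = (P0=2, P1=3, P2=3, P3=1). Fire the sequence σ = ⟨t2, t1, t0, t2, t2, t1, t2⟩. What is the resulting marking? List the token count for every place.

step 1: fire t2:  (P0=2, P1=3, P2=3, P3=1) → (P0=4, P1=4, P2=4, P3=1)
step 2: fire t1:  (P0=4, P1=4, P2=4, P3=1) → (P0=5, P1=6, P2=5, P3=1)
step 3: fire t0:  (P0=5, P1=6, P2=5, P3=1) → (P0=3, P1=6, P2=4, P3=1)
step 4: fire t2:  (P0=3, P1=6, P2=4, P3=1) → (P0=5, P1=7, P2=5, P3=1)
step 5: fire t2:  (P0=5, P1=7, P2=5, P3=1) → (P0=7, P1=8, P2=6, P3=1)
step 6: fire t1:  (P0=7, P1=8, P2=6, P3=1) → (P0=8, P1=10, P2=7, P3=1)
step 7: fire t2:  (P0=8, P1=10, P2=7, P3=1) → (P0=10, P1=11, P2=8, P3=1)

(P0=10, P1=11, P2=8, P3=1)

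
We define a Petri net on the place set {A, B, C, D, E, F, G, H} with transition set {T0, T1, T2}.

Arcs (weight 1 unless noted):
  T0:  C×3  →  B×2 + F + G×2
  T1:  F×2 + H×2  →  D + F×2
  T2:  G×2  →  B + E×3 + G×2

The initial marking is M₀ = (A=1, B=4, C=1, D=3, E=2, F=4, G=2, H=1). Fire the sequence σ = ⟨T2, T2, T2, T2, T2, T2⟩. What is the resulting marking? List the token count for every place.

(A=1, B=10, C=1, D=3, E=20, F=4, G=2, H=1)

step 1: fire T2:  (A=1, B=4, C=1, D=3, E=2, F=4, G=2, H=1) → (A=1, B=5, C=1, D=3, E=5, F=4, G=2, H=1)
step 2: fire T2:  (A=1, B=5, C=1, D=3, E=5, F=4, G=2, H=1) → (A=1, B=6, C=1, D=3, E=8, F=4, G=2, H=1)
step 3: fire T2:  (A=1, B=6, C=1, D=3, E=8, F=4, G=2, H=1) → (A=1, B=7, C=1, D=3, E=11, F=4, G=2, H=1)
step 4: fire T2:  (A=1, B=7, C=1, D=3, E=11, F=4, G=2, H=1) → (A=1, B=8, C=1, D=3, E=14, F=4, G=2, H=1)
step 5: fire T2:  (A=1, B=8, C=1, D=3, E=14, F=4, G=2, H=1) → (A=1, B=9, C=1, D=3, E=17, F=4, G=2, H=1)
step 6: fire T2:  (A=1, B=9, C=1, D=3, E=17, F=4, G=2, H=1) → (A=1, B=10, C=1, D=3, E=20, F=4, G=2, H=1)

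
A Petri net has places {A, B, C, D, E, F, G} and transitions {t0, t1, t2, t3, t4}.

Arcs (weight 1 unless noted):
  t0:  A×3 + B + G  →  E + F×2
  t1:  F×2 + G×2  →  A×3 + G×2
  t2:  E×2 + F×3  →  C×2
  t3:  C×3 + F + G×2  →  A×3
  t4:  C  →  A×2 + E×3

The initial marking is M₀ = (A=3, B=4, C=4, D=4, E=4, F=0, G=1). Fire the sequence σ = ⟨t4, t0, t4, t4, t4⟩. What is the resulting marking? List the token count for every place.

(A=8, B=3, C=0, D=4, E=17, F=2, G=0)

step 1: fire t4:  (A=3, B=4, C=4, D=4, E=4, F=0, G=1) → (A=5, B=4, C=3, D=4, E=7, F=0, G=1)
step 2: fire t0:  (A=5, B=4, C=3, D=4, E=7, F=0, G=1) → (A=2, B=3, C=3, D=4, E=8, F=2, G=0)
step 3: fire t4:  (A=2, B=3, C=3, D=4, E=8, F=2, G=0) → (A=4, B=3, C=2, D=4, E=11, F=2, G=0)
step 4: fire t4:  (A=4, B=3, C=2, D=4, E=11, F=2, G=0) → (A=6, B=3, C=1, D=4, E=14, F=2, G=0)
step 5: fire t4:  (A=6, B=3, C=1, D=4, E=14, F=2, G=0) → (A=8, B=3, C=0, D=4, E=17, F=2, G=0)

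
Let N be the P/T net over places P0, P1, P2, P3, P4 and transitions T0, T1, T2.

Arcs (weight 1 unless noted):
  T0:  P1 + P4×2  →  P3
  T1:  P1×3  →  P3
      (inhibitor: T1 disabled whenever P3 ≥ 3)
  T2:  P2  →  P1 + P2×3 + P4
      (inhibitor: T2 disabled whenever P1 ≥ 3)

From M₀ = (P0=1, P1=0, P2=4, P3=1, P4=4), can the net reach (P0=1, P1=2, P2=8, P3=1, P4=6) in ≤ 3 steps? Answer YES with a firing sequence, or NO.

YES — reachable via ⟨T2, T2⟩ (2 firings)

step 1: fire T2:  (P0=1, P1=0, P2=4, P3=1, P4=4) → (P0=1, P1=1, P2=6, P3=1, P4=5)
step 2: fire T2:  (P0=1, P1=1, P2=6, P3=1, P4=5) → (P0=1, P1=2, P2=8, P3=1, P4=6)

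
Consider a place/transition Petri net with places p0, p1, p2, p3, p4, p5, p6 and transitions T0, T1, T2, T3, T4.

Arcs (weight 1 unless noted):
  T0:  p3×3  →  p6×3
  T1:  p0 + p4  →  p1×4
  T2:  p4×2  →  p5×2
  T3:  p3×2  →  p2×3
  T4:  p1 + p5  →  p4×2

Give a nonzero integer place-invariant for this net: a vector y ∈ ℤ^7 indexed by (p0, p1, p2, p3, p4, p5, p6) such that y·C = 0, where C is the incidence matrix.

Incidence matrix C (rows=places, cols=transitions):
       T0   T1   T2   T3   T4
   p0   0   -1    0    0    0
   p1   0    4    0    0   -1
   p2   0    0    0    3    0
   p3  -3    0    0   -2    0
   p4   0   -1   -2    0    2
   p5   0    0    2    0   -1
   p6   3    0    0    0    0

Candidate y = [3, 1, 0, 0, 1, 1, 0]; check y·C column-wise:
  col T0: 3·0 + 1·0 + 0·-3 + 1·0 + 1·0 + 0·3 = 0
  col T1: 3·-1 + 1·4 + 1·-1 + 1·0 = 0
  col T2: 3·0 + 1·0 + 1·-2 + 1·2 = 0
  col T3: 3·0 + 1·0 + 0·3 + 0·-2 + 1·0 + 1·0 = 0
  col T4: 3·0 + 1·-1 + 1·2 + 1·-1 = 0

y = (p0:3, p1:1, p2:0, p3:0, p4:1, p5:1, p6:0)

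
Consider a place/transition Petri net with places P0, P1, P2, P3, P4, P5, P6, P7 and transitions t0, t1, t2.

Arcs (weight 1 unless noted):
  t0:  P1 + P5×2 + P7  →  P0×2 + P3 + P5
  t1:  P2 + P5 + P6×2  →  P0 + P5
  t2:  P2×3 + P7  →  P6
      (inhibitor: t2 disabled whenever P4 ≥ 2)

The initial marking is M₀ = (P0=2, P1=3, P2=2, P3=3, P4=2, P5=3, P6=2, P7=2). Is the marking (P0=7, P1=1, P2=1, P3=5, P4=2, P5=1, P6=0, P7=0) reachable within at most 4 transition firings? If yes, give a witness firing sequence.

step 1: fire t0:  (P0=2, P1=3, P2=2, P3=3, P4=2, P5=3, P6=2, P7=2) → (P0=4, P1=2, P2=2, P3=4, P4=2, P5=2, P6=2, P7=1)
step 2: fire t0:  (P0=4, P1=2, P2=2, P3=4, P4=2, P5=2, P6=2, P7=1) → (P0=6, P1=1, P2=2, P3=5, P4=2, P5=1, P6=2, P7=0)
step 3: fire t1:  (P0=6, P1=1, P2=2, P3=5, P4=2, P5=1, P6=2, P7=0) → (P0=7, P1=1, P2=1, P3=5, P4=2, P5=1, P6=0, P7=0)

YES — reachable via ⟨t0, t0, t1⟩ (3 firings)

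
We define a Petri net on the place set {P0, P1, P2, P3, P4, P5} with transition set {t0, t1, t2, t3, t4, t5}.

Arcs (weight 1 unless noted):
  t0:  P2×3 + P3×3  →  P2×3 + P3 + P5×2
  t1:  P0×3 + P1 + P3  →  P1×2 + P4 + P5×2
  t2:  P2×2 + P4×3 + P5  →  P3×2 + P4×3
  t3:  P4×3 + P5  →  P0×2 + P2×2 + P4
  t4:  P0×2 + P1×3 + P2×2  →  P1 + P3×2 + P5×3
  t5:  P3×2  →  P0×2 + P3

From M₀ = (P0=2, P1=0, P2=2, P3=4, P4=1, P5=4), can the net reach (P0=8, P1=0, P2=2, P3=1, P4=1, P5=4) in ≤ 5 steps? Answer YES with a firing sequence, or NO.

step 1: fire t5:  (P0=2, P1=0, P2=2, P3=4, P4=1, P5=4) → (P0=4, P1=0, P2=2, P3=3, P4=1, P5=4)
step 2: fire t5:  (P0=4, P1=0, P2=2, P3=3, P4=1, P5=4) → (P0=6, P1=0, P2=2, P3=2, P4=1, P5=4)
step 3: fire t5:  (P0=6, P1=0, P2=2, P3=2, P4=1, P5=4) → (P0=8, P1=0, P2=2, P3=1, P4=1, P5=4)

YES — reachable via ⟨t5, t5, t5⟩ (3 firings)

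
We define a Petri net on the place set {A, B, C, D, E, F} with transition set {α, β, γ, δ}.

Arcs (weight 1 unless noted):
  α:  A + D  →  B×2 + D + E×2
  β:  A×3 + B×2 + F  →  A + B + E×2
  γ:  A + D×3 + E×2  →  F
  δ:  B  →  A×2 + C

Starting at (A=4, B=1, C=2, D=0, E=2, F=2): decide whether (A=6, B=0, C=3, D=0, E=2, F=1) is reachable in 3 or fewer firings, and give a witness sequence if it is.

depth 0: 1 marking
depth 1: 2 markings reached so far
depth 2: 2 markings reached so far
(frontier empty at depth 2; search complete)
target is not among the 2 markings reachable within 3 steps

NO — not reachable within 3 firings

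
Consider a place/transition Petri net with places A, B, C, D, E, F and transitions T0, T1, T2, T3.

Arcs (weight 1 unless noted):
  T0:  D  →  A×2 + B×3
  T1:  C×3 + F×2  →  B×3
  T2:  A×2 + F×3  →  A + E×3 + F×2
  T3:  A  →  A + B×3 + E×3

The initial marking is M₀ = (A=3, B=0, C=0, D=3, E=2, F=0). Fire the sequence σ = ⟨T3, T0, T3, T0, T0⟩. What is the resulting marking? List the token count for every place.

step 1: fire T3:  (A=3, B=0, C=0, D=3, E=2, F=0) → (A=3, B=3, C=0, D=3, E=5, F=0)
step 2: fire T0:  (A=3, B=3, C=0, D=3, E=5, F=0) → (A=5, B=6, C=0, D=2, E=5, F=0)
step 3: fire T3:  (A=5, B=6, C=0, D=2, E=5, F=0) → (A=5, B=9, C=0, D=2, E=8, F=0)
step 4: fire T0:  (A=5, B=9, C=0, D=2, E=8, F=0) → (A=7, B=12, C=0, D=1, E=8, F=0)
step 5: fire T0:  (A=7, B=12, C=0, D=1, E=8, F=0) → (A=9, B=15, C=0, D=0, E=8, F=0)

(A=9, B=15, C=0, D=0, E=8, F=0)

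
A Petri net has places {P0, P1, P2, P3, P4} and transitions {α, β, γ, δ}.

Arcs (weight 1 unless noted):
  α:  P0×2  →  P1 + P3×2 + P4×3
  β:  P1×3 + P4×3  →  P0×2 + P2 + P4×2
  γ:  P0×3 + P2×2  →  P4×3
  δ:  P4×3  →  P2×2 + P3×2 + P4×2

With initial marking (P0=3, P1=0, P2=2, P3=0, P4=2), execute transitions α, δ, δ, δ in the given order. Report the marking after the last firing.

step 1: fire α:  (P0=3, P1=0, P2=2, P3=0, P4=2) → (P0=1, P1=1, P2=2, P3=2, P4=5)
step 2: fire δ:  (P0=1, P1=1, P2=2, P3=2, P4=5) → (P0=1, P1=1, P2=4, P3=4, P4=4)
step 3: fire δ:  (P0=1, P1=1, P2=4, P3=4, P4=4) → (P0=1, P1=1, P2=6, P3=6, P4=3)
step 4: fire δ:  (P0=1, P1=1, P2=6, P3=6, P4=3) → (P0=1, P1=1, P2=8, P3=8, P4=2)

(P0=1, P1=1, P2=8, P3=8, P4=2)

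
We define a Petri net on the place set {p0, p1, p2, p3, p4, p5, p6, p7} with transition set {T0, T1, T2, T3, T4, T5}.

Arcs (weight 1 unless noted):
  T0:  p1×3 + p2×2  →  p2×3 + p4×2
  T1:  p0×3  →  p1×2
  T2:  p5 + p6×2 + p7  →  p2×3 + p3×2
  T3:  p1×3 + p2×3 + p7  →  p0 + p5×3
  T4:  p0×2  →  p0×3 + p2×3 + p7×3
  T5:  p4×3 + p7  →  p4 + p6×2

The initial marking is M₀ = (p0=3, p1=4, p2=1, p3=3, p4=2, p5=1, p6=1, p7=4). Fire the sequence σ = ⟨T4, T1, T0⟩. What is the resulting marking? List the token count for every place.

step 1: fire T4:  (p0=3, p1=4, p2=1, p3=3, p4=2, p5=1, p6=1, p7=4) → (p0=4, p1=4, p2=4, p3=3, p4=2, p5=1, p6=1, p7=7)
step 2: fire T1:  (p0=4, p1=4, p2=4, p3=3, p4=2, p5=1, p6=1, p7=7) → (p0=1, p1=6, p2=4, p3=3, p4=2, p5=1, p6=1, p7=7)
step 3: fire T0:  (p0=1, p1=6, p2=4, p3=3, p4=2, p5=1, p6=1, p7=7) → (p0=1, p1=3, p2=5, p3=3, p4=4, p5=1, p6=1, p7=7)

(p0=1, p1=3, p2=5, p3=3, p4=4, p5=1, p6=1, p7=7)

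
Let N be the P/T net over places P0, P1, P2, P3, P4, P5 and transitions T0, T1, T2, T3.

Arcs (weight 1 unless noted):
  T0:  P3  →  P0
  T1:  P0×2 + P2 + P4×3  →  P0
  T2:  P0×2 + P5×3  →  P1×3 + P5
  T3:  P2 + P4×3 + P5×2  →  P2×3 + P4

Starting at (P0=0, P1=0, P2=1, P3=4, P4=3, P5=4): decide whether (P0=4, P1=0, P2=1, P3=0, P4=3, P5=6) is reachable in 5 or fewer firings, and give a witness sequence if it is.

NO — not reachable within 5 firings

depth 0: 1 marking
depth 1: 3 markings reached so far
depth 2: 5 markings reached so far
depth 3: 9 markings reached so far
depth 4: 14 markings reached so far
depth 5: 19 markings reached so far
target is not among the 19 markings reachable within 5 steps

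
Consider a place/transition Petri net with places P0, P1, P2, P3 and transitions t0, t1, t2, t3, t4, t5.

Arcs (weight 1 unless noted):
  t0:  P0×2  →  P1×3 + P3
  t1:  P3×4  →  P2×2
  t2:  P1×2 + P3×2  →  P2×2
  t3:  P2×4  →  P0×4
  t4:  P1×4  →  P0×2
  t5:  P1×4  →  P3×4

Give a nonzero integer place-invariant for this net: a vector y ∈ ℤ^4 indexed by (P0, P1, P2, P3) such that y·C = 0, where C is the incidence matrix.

y = (P0:2, P1:1, P2:2, P3:1)

Incidence matrix C (rows=places, cols=transitions):
       t0   t1   t2   t3   t4   t5
   P0  -2    0    0    4    2    0
   P1   3    0   -2    0   -4   -4
   P2   0    2    2   -4    0    0
   P3   1   -4   -2    0    0    4

Candidate y = [2, 1, 2, 1]; check y·C column-wise:
  col t0: 2·-2 + 1·3 + 2·0 + 1·1 = 0
  col t1: 2·0 + 1·0 + 2·2 + 1·-4 = 0
  col t2: 2·0 + 1·-2 + 2·2 + 1·-2 = 0
  col t3: 2·4 + 1·0 + 2·-4 + 1·0 = 0
  col t4: 2·2 + 1·-4 + 2·0 + 1·0 = 0
  col t5: 2·0 + 1·-4 + 2·0 + 1·4 = 0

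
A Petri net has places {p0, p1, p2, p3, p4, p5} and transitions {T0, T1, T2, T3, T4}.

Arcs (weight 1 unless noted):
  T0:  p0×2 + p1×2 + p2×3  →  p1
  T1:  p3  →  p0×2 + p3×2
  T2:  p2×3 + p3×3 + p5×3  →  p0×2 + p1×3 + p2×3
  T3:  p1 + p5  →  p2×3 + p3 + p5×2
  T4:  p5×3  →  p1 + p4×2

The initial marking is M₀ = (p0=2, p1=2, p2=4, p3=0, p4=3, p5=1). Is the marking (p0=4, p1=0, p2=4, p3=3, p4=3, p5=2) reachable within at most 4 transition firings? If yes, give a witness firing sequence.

step 1: fire T0:  (p0=2, p1=2, p2=4, p3=0, p4=3, p5=1) → (p0=0, p1=1, p2=1, p3=0, p4=3, p5=1)
step 2: fire T3:  (p0=0, p1=1, p2=1, p3=0, p4=3, p5=1) → (p0=0, p1=0, p2=4, p3=1, p4=3, p5=2)
step 3: fire T1:  (p0=0, p1=0, p2=4, p3=1, p4=3, p5=2) → (p0=2, p1=0, p2=4, p3=2, p4=3, p5=2)
step 4: fire T1:  (p0=2, p1=0, p2=4, p3=2, p4=3, p5=2) → (p0=4, p1=0, p2=4, p3=3, p4=3, p5=2)

YES — reachable via ⟨T0, T3, T1, T1⟩ (4 firings)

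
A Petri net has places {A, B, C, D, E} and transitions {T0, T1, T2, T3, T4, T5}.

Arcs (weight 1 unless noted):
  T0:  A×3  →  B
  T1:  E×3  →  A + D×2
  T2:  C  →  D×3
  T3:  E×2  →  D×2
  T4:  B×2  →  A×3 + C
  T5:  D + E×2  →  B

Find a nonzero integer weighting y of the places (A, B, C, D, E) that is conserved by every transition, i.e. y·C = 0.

Incidence matrix C (rows=places, cols=transitions):
       T0   T1   T2   T3   T4   T5
    A  -3    1    0    0    3    0
    B   1    0    0    0   -2    1
    C   0    0   -1    0    1    0
    D   0    2    3    2    0   -1
    E   0   -3    0   -2    0   -2

Candidate y = [1, 3, 3, 1, 1]; check y·C column-wise:
  col T0: 1·-3 + 3·1 + 3·0 + 1·0 + 1·0 = 0
  col T1: 1·1 + 3·0 + 3·0 + 1·2 + 1·-3 = 0
  col T2: 1·0 + 3·0 + 3·-1 + 1·3 + 1·0 = 0
  col T3: 1·0 + 3·0 + 3·0 + 1·2 + 1·-2 = 0
  col T4: 1·3 + 3·-2 + 3·1 + 1·0 + 1·0 = 0
  col T5: 1·0 + 3·1 + 3·0 + 1·-1 + 1·-2 = 0

y = (A:1, B:3, C:3, D:1, E:1)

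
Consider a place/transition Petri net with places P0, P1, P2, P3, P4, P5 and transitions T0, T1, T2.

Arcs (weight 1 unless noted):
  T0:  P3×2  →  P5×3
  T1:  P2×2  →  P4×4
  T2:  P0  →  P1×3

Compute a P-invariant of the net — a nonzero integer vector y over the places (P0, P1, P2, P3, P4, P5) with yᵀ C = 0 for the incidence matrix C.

y = (P0:3, P1:1, P2:0, P3:0, P4:0, P5:0)

Incidence matrix C (rows=places, cols=transitions):
       T0   T1   T2
   P0   0    0   -1
   P1   0    0    3
   P2   0   -2    0
   P3  -2    0    0
   P4   0    4    0
   P5   3    0    0

Candidate y = [3, 1, 0, 0, 0, 0]; check y·C column-wise:
  col T0: 3·0 + 1·0 + 0·-2 + 0·3 = 0
  col T1: 3·0 + 1·0 + 0·-2 + 0·4 = 0
  col T2: 3·-1 + 1·3 = 0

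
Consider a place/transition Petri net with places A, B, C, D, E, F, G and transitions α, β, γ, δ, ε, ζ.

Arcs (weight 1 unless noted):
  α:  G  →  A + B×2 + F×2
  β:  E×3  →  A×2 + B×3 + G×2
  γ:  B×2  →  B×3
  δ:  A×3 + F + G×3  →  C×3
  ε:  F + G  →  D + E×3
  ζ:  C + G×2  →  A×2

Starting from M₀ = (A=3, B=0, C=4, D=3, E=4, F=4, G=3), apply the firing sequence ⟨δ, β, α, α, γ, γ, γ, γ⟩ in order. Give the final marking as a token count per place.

(A=4, B=11, C=7, D=3, E=1, F=7, G=0)

step 1: fire δ:  (A=3, B=0, C=4, D=3, E=4, F=4, G=3) → (A=0, B=0, C=7, D=3, E=4, F=3, G=0)
step 2: fire β:  (A=0, B=0, C=7, D=3, E=4, F=3, G=0) → (A=2, B=3, C=7, D=3, E=1, F=3, G=2)
step 3: fire α:  (A=2, B=3, C=7, D=3, E=1, F=3, G=2) → (A=3, B=5, C=7, D=3, E=1, F=5, G=1)
step 4: fire α:  (A=3, B=5, C=7, D=3, E=1, F=5, G=1) → (A=4, B=7, C=7, D=3, E=1, F=7, G=0)
step 5: fire γ:  (A=4, B=7, C=7, D=3, E=1, F=7, G=0) → (A=4, B=8, C=7, D=3, E=1, F=7, G=0)
step 6: fire γ:  (A=4, B=8, C=7, D=3, E=1, F=7, G=0) → (A=4, B=9, C=7, D=3, E=1, F=7, G=0)
step 7: fire γ:  (A=4, B=9, C=7, D=3, E=1, F=7, G=0) → (A=4, B=10, C=7, D=3, E=1, F=7, G=0)
step 8: fire γ:  (A=4, B=10, C=7, D=3, E=1, F=7, G=0) → (A=4, B=11, C=7, D=3, E=1, F=7, G=0)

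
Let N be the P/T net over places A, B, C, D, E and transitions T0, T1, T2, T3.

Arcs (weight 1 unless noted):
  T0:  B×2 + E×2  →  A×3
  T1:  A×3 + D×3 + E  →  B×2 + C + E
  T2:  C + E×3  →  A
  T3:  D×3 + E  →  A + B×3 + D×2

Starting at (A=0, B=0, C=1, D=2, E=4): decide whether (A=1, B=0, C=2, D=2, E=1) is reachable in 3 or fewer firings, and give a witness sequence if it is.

NO — not reachable within 3 firings

depth 0: 1 marking
depth 1: 2 markings reached so far
depth 2: 2 markings reached so far
(frontier empty at depth 2; search complete)
target is not among the 2 markings reachable within 3 steps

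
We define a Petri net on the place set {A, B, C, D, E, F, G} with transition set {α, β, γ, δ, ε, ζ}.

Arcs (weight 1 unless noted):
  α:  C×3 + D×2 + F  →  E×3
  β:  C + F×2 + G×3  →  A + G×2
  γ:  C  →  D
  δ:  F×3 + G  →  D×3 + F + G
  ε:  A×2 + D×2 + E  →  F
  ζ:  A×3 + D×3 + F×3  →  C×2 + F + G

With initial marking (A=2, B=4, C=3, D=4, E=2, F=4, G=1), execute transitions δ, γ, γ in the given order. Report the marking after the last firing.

(A=2, B=4, C=1, D=9, E=2, F=2, G=1)

step 1: fire δ:  (A=2, B=4, C=3, D=4, E=2, F=4, G=1) → (A=2, B=4, C=3, D=7, E=2, F=2, G=1)
step 2: fire γ:  (A=2, B=4, C=3, D=7, E=2, F=2, G=1) → (A=2, B=4, C=2, D=8, E=2, F=2, G=1)
step 3: fire γ:  (A=2, B=4, C=2, D=8, E=2, F=2, G=1) → (A=2, B=4, C=1, D=9, E=2, F=2, G=1)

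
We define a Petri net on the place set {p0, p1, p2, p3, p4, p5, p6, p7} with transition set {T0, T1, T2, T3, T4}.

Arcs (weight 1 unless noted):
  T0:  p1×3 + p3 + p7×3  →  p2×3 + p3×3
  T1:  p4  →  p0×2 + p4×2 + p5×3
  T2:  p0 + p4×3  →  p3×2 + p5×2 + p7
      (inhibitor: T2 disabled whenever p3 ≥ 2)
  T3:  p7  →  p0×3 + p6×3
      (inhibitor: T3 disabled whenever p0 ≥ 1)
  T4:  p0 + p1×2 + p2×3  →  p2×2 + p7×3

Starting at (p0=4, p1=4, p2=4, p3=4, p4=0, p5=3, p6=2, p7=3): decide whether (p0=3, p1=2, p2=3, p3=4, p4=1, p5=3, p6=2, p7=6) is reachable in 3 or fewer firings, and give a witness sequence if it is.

NO — not reachable within 3 firings

depth 0: 1 marking
depth 1: 3 markings reached so far
depth 2: 4 markings reached so far
depth 3: 4 markings reached so far
(frontier empty at depth 3; search complete)
target is not among the 4 markings reachable within 3 steps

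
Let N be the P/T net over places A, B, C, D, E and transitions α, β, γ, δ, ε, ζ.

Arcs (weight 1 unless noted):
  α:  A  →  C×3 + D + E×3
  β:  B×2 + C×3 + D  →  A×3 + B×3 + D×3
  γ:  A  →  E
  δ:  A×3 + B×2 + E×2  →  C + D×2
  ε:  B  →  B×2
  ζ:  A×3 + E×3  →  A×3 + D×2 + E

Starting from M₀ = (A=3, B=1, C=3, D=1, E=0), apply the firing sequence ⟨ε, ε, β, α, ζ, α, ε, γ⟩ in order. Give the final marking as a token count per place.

step 1: fire ε:  (A=3, B=1, C=3, D=1, E=0) → (A=3, B=2, C=3, D=1, E=0)
step 2: fire ε:  (A=3, B=2, C=3, D=1, E=0) → (A=3, B=3, C=3, D=1, E=0)
step 3: fire β:  (A=3, B=3, C=3, D=1, E=0) → (A=6, B=4, C=0, D=3, E=0)
step 4: fire α:  (A=6, B=4, C=0, D=3, E=0) → (A=5, B=4, C=3, D=4, E=3)
step 5: fire ζ:  (A=5, B=4, C=3, D=4, E=3) → (A=5, B=4, C=3, D=6, E=1)
step 6: fire α:  (A=5, B=4, C=3, D=6, E=1) → (A=4, B=4, C=6, D=7, E=4)
step 7: fire ε:  (A=4, B=4, C=6, D=7, E=4) → (A=4, B=5, C=6, D=7, E=4)
step 8: fire γ:  (A=4, B=5, C=6, D=7, E=4) → (A=3, B=5, C=6, D=7, E=5)

(A=3, B=5, C=6, D=7, E=5)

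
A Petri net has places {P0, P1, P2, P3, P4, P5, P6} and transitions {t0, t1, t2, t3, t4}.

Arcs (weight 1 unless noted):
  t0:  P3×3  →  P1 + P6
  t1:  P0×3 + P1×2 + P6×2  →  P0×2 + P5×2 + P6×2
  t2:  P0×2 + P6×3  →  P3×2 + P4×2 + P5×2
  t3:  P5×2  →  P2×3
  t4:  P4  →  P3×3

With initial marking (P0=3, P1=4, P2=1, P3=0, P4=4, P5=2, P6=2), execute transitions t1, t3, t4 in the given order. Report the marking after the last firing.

step 1: fire t1:  (P0=3, P1=4, P2=1, P3=0, P4=4, P5=2, P6=2) → (P0=2, P1=2, P2=1, P3=0, P4=4, P5=4, P6=2)
step 2: fire t3:  (P0=2, P1=2, P2=1, P3=0, P4=4, P5=4, P6=2) → (P0=2, P1=2, P2=4, P3=0, P4=4, P5=2, P6=2)
step 3: fire t4:  (P0=2, P1=2, P2=4, P3=0, P4=4, P5=2, P6=2) → (P0=2, P1=2, P2=4, P3=3, P4=3, P5=2, P6=2)

(P0=2, P1=2, P2=4, P3=3, P4=3, P5=2, P6=2)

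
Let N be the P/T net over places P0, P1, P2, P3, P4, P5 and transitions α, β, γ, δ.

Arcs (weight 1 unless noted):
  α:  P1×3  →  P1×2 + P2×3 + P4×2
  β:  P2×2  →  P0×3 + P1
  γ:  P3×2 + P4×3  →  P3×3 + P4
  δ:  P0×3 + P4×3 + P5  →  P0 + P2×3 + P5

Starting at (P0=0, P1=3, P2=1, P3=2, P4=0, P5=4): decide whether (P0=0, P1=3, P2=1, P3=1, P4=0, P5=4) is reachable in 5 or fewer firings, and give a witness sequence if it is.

NO — not reachable within 5 firings

depth 0: 1 marking
depth 1: 2 markings reached so far
depth 2: 3 markings reached so far
depth 3: 5 markings reached so far
depth 4: 8 markings reached so far
depth 5: 12 markings reached so far
target is not among the 12 markings reachable within 5 steps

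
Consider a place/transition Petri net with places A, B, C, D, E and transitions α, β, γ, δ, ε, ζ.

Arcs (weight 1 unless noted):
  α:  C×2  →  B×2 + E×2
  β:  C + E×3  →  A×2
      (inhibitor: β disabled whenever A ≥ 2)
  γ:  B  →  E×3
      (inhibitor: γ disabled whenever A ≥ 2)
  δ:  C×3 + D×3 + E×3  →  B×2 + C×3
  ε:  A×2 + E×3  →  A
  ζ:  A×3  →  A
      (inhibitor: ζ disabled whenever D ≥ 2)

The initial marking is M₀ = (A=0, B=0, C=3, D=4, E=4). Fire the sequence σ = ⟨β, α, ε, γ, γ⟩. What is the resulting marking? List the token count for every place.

(A=1, B=0, C=0, D=4, E=6)

step 1: fire β:  (A=0, B=0, C=3, D=4, E=4) → (A=2, B=0, C=2, D=4, E=1)
step 2: fire α:  (A=2, B=0, C=2, D=4, E=1) → (A=2, B=2, C=0, D=4, E=3)
step 3: fire ε:  (A=2, B=2, C=0, D=4, E=3) → (A=1, B=2, C=0, D=4, E=0)
step 4: fire γ:  (A=1, B=2, C=0, D=4, E=0) → (A=1, B=1, C=0, D=4, E=3)
step 5: fire γ:  (A=1, B=1, C=0, D=4, E=3) → (A=1, B=0, C=0, D=4, E=6)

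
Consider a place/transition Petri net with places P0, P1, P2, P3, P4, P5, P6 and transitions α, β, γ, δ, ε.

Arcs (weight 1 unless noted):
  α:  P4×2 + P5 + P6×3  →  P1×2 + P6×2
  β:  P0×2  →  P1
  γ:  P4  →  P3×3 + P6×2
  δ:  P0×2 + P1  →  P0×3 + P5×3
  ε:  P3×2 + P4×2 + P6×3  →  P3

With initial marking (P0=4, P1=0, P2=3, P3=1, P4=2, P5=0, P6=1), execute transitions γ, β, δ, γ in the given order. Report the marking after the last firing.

step 1: fire γ:  (P0=4, P1=0, P2=3, P3=1, P4=2, P5=0, P6=1) → (P0=4, P1=0, P2=3, P3=4, P4=1, P5=0, P6=3)
step 2: fire β:  (P0=4, P1=0, P2=3, P3=4, P4=1, P5=0, P6=3) → (P0=2, P1=1, P2=3, P3=4, P4=1, P5=0, P6=3)
step 3: fire δ:  (P0=2, P1=1, P2=3, P3=4, P4=1, P5=0, P6=3) → (P0=3, P1=0, P2=3, P3=4, P4=1, P5=3, P6=3)
step 4: fire γ:  (P0=3, P1=0, P2=3, P3=4, P4=1, P5=3, P6=3) → (P0=3, P1=0, P2=3, P3=7, P4=0, P5=3, P6=5)

(P0=3, P1=0, P2=3, P3=7, P4=0, P5=3, P6=5)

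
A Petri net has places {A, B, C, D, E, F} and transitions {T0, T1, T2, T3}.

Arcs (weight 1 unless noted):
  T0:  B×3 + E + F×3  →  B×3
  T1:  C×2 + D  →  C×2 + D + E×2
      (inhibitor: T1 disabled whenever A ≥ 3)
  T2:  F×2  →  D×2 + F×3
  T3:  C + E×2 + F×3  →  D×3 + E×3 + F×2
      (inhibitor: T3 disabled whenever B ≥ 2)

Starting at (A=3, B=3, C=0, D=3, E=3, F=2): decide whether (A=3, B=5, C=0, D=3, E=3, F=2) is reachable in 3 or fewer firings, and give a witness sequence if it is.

depth 0: 1 marking
depth 1: 2 markings reached so far
depth 2: 4 markings reached so far
depth 3: 6 markings reached so far
target is not among the 6 markings reachable within 3 steps

NO — not reachable within 3 firings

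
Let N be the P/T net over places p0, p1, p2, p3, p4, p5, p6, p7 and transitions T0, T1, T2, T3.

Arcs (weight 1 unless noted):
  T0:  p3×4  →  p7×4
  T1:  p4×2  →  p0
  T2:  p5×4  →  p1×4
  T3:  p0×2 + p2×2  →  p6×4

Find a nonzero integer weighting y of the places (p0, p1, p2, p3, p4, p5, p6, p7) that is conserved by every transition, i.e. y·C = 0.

y = (p0:2, p1:0, p2:-2, p3:0, p4:1, p5:0, p6:0, p7:0)

Incidence matrix C (rows=places, cols=transitions):
       T0   T1   T2   T3
   p0   0    1    0   -2
   p1   0    0    4    0
   p2   0    0    0   -2
   p3  -4    0    0    0
   p4   0   -2    0    0
   p5   0    0   -4    0
   p6   0    0    0    4
   p7   4    0    0    0

Candidate y = [2, 0, -2, 0, 1, 0, 0, 0]; check y·C column-wise:
  col T0: 2·0 + -2·0 + 0·-4 + 1·0 + 0·4 = 0
  col T1: 2·1 + -2·0 + 1·-2 = 0
  col T2: 2·0 + 0·4 + -2·0 + 1·0 + 0·-4 = 0
  col T3: 2·-2 + -2·-2 + 1·0 + 0·4 = 0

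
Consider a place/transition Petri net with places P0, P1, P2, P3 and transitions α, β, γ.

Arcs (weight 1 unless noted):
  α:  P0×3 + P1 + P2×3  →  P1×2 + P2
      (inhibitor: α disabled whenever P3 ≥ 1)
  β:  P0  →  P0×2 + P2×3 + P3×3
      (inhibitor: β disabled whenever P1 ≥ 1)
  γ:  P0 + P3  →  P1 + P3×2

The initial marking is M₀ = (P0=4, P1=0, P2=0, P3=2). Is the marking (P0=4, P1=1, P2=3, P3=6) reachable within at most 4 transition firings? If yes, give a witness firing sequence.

YES — reachable via ⟨β, γ⟩ (2 firings)

step 1: fire β:  (P0=4, P1=0, P2=0, P3=2) → (P0=5, P1=0, P2=3, P3=5)
step 2: fire γ:  (P0=5, P1=0, P2=3, P3=5) → (P0=4, P1=1, P2=3, P3=6)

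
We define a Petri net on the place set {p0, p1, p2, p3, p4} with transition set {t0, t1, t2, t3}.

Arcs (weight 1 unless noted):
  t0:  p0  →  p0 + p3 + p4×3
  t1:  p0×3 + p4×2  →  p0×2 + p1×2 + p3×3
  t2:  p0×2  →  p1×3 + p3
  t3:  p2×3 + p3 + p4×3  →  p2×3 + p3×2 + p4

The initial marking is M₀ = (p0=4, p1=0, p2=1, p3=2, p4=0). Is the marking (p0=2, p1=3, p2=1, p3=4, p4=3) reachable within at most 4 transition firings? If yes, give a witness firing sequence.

YES — reachable via ⟨t0, t2⟩ (2 firings)

step 1: fire t0:  (p0=4, p1=0, p2=1, p3=2, p4=0) → (p0=4, p1=0, p2=1, p3=3, p4=3)
step 2: fire t2:  (p0=4, p1=0, p2=1, p3=3, p4=3) → (p0=2, p1=3, p2=1, p3=4, p4=3)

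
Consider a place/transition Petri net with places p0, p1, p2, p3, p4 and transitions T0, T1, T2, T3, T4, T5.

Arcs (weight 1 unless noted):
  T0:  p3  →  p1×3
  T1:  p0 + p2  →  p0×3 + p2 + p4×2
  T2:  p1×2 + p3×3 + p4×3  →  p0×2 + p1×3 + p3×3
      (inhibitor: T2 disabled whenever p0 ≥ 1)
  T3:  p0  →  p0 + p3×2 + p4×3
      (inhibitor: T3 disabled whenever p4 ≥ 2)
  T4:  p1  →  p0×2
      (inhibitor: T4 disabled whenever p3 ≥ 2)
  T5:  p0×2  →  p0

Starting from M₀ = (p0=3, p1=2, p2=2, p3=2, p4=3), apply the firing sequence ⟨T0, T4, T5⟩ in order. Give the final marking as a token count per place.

step 1: fire T0:  (p0=3, p1=2, p2=2, p3=2, p4=3) → (p0=3, p1=5, p2=2, p3=1, p4=3)
step 2: fire T4:  (p0=3, p1=5, p2=2, p3=1, p4=3) → (p0=5, p1=4, p2=2, p3=1, p4=3)
step 3: fire T5:  (p0=5, p1=4, p2=2, p3=1, p4=3) → (p0=4, p1=4, p2=2, p3=1, p4=3)

(p0=4, p1=4, p2=2, p3=1, p4=3)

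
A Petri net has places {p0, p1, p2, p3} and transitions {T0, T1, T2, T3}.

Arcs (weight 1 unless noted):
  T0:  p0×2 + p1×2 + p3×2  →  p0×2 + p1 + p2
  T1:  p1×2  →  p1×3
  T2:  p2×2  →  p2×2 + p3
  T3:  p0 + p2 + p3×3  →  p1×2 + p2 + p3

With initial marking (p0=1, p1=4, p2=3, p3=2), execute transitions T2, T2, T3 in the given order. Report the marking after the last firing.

(p0=0, p1=6, p2=3, p3=2)

step 1: fire T2:  (p0=1, p1=4, p2=3, p3=2) → (p0=1, p1=4, p2=3, p3=3)
step 2: fire T2:  (p0=1, p1=4, p2=3, p3=3) → (p0=1, p1=4, p2=3, p3=4)
step 3: fire T3:  (p0=1, p1=4, p2=3, p3=4) → (p0=0, p1=6, p2=3, p3=2)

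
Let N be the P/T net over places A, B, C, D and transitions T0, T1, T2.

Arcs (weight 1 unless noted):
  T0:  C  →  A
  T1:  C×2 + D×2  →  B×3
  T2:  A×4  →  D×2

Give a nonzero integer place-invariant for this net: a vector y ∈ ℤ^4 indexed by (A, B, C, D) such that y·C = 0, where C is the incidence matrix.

y = (A:1, B:2, C:1, D:2)

Incidence matrix C (rows=places, cols=transitions):
       T0   T1   T2
    A   1    0   -4
    B   0    3    0
    C  -1   -2    0
    D   0   -2    2

Candidate y = [1, 2, 1, 2]; check y·C column-wise:
  col T0: 1·1 + 2·0 + 1·-1 + 2·0 = 0
  col T1: 1·0 + 2·3 + 1·-2 + 2·-2 = 0
  col T2: 1·-4 + 2·0 + 1·0 + 2·2 = 0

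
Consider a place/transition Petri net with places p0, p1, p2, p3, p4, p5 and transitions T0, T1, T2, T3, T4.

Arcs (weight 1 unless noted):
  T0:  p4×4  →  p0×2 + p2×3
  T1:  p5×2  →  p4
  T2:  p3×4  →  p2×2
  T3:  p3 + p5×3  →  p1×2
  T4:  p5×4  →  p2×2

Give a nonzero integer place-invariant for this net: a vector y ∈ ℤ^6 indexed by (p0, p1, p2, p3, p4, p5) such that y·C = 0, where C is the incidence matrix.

y = (p0:1, p1:2, p2:2, p3:1, p4:2, p5:1)

Incidence matrix C (rows=places, cols=transitions):
       T0   T1   T2   T3   T4
   p0   2    0    0    0    0
   p1   0    0    0    2    0
   p2   3    0    2    0    2
   p3   0    0   -4   -1    0
   p4  -4    1    0    0    0
   p5   0   -2    0   -3   -4

Candidate y = [1, 2, 2, 1, 2, 1]; check y·C column-wise:
  col T0: 1·2 + 2·0 + 2·3 + 1·0 + 2·-4 + 1·0 = 0
  col T1: 1·0 + 2·0 + 2·0 + 1·0 + 2·1 + 1·-2 = 0
  col T2: 1·0 + 2·0 + 2·2 + 1·-4 + 2·0 + 1·0 = 0
  col T3: 1·0 + 2·2 + 2·0 + 1·-1 + 2·0 + 1·-3 = 0
  col T4: 1·0 + 2·0 + 2·2 + 1·0 + 2·0 + 1·-4 = 0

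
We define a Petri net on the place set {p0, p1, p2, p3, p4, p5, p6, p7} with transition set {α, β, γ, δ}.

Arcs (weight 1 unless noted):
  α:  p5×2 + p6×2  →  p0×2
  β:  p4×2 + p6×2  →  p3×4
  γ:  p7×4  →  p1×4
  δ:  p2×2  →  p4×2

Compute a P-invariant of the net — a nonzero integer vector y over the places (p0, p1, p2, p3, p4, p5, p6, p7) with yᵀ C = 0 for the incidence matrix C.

y = (p0:0, p1:0, p2:2, p3:1, p4:2, p5:0, p6:0, p7:0)

Incidence matrix C (rows=places, cols=transitions):
        α    β    γ    δ
   p0   2    0    0    0
   p1   0    0    4    0
   p2   0    0    0   -2
   p3   0    4    0    0
   p4   0   -2    0    2
   p5  -2    0    0    0
   p6  -2   -2    0    0
   p7   0    0   -4    0

Candidate y = [0, 0, 2, 1, 2, 0, 0, 0]; check y·C column-wise:
  col α: 0·2 + 2·0 + 1·0 + 2·0 + 0·-2 + 0·-2 = 0
  col β: 2·0 + 1·4 + 2·-2 + 0·-2 = 0
  col γ: 0·4 + 2·0 + 1·0 + 2·0 + 0·-4 = 0
  col δ: 2·-2 + 1·0 + 2·2 = 0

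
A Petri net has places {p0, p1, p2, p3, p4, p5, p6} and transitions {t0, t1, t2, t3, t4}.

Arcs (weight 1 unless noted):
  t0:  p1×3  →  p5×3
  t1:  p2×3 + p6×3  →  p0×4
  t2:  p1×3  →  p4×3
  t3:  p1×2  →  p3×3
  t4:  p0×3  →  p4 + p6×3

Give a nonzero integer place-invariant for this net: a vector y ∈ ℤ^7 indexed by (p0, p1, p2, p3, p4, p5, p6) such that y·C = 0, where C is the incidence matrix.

Incidence matrix C (rows=places, cols=transitions):
       t0   t1   t2   t3   t4
   p0   0    4    0    0   -3
   p1  -3    0   -3   -2    0
   p2   0   -3    0    0    0
   p3   0    0    0    3    0
   p4   0    0    3    0    1
   p5   3    0    0    0    0
   p6   0   -3    0    0    3

Candidate y = [3, 9, 4, 6, 9, 9, 0]; check y·C column-wise:
  col t0: 3·0 + 9·-3 + 4·0 + 6·0 + 9·0 + 9·3 = 0
  col t1: 3·4 + 9·0 + 4·-3 + 6·0 + 9·0 + 9·0 + 0·-3 = 0
  col t2: 3·0 + 9·-3 + 4·0 + 6·0 + 9·3 + 9·0 = 0
  col t3: 3·0 + 9·-2 + 4·0 + 6·3 + 9·0 + 9·0 = 0
  col t4: 3·-3 + 9·0 + 4·0 + 6·0 + 9·1 + 9·0 + 0·3 = 0

y = (p0:3, p1:9, p2:4, p3:6, p4:9, p5:9, p6:0)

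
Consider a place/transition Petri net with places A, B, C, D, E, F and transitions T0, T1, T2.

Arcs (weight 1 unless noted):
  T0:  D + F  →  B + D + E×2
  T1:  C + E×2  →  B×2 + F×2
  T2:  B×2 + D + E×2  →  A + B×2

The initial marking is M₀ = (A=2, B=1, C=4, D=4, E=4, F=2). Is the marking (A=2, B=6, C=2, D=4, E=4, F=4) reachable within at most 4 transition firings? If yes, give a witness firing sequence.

NO — not reachable within 4 firings

depth 0: 1 marking
depth 1: 3 markings reached so far
depth 2: 8 markings reached so far
depth 3: 13 markings reached so far
depth 4: 21 markings reached so far
target is not among the 21 markings reachable within 4 steps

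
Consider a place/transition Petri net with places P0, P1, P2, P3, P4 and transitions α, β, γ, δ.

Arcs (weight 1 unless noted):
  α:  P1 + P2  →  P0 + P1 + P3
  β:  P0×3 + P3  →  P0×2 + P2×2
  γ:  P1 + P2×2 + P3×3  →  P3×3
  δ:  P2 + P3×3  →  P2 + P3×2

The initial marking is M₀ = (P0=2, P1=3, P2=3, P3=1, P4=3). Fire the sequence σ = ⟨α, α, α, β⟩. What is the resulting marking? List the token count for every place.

(P0=4, P1=3, P2=2, P3=3, P4=3)

step 1: fire α:  (P0=2, P1=3, P2=3, P3=1, P4=3) → (P0=3, P1=3, P2=2, P3=2, P4=3)
step 2: fire α:  (P0=3, P1=3, P2=2, P3=2, P4=3) → (P0=4, P1=3, P2=1, P3=3, P4=3)
step 3: fire α:  (P0=4, P1=3, P2=1, P3=3, P4=3) → (P0=5, P1=3, P2=0, P3=4, P4=3)
step 4: fire β:  (P0=5, P1=3, P2=0, P3=4, P4=3) → (P0=4, P1=3, P2=2, P3=3, P4=3)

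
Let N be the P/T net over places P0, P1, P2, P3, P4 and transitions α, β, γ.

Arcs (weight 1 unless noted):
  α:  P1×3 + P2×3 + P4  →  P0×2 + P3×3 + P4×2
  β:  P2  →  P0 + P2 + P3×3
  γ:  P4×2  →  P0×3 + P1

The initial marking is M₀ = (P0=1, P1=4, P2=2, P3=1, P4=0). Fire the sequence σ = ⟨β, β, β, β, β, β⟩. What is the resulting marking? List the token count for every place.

(P0=7, P1=4, P2=2, P3=19, P4=0)

step 1: fire β:  (P0=1, P1=4, P2=2, P3=1, P4=0) → (P0=2, P1=4, P2=2, P3=4, P4=0)
step 2: fire β:  (P0=2, P1=4, P2=2, P3=4, P4=0) → (P0=3, P1=4, P2=2, P3=7, P4=0)
step 3: fire β:  (P0=3, P1=4, P2=2, P3=7, P4=0) → (P0=4, P1=4, P2=2, P3=10, P4=0)
step 4: fire β:  (P0=4, P1=4, P2=2, P3=10, P4=0) → (P0=5, P1=4, P2=2, P3=13, P4=0)
step 5: fire β:  (P0=5, P1=4, P2=2, P3=13, P4=0) → (P0=6, P1=4, P2=2, P3=16, P4=0)
step 6: fire β:  (P0=6, P1=4, P2=2, P3=16, P4=0) → (P0=7, P1=4, P2=2, P3=19, P4=0)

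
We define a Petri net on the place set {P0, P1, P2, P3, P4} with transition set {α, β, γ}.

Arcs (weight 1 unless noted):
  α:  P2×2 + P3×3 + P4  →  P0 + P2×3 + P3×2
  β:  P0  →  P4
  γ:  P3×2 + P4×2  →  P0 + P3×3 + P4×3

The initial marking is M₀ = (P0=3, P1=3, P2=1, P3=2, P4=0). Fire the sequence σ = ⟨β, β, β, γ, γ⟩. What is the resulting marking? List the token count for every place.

(P0=2, P1=3, P2=1, P3=4, P4=5)

step 1: fire β:  (P0=3, P1=3, P2=1, P3=2, P4=0) → (P0=2, P1=3, P2=1, P3=2, P4=1)
step 2: fire β:  (P0=2, P1=3, P2=1, P3=2, P4=1) → (P0=1, P1=3, P2=1, P3=2, P4=2)
step 3: fire β:  (P0=1, P1=3, P2=1, P3=2, P4=2) → (P0=0, P1=3, P2=1, P3=2, P4=3)
step 4: fire γ:  (P0=0, P1=3, P2=1, P3=2, P4=3) → (P0=1, P1=3, P2=1, P3=3, P4=4)
step 5: fire γ:  (P0=1, P1=3, P2=1, P3=3, P4=4) → (P0=2, P1=3, P2=1, P3=4, P4=5)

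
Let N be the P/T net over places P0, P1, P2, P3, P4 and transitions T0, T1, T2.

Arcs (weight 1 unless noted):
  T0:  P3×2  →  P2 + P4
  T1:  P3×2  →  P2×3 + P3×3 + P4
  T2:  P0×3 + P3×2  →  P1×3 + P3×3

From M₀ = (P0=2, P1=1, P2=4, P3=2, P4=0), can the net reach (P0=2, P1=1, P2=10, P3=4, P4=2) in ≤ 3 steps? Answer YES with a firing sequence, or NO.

YES — reachable via ⟨T1, T1⟩ (2 firings)

step 1: fire T1:  (P0=2, P1=1, P2=4, P3=2, P4=0) → (P0=2, P1=1, P2=7, P3=3, P4=1)
step 2: fire T1:  (P0=2, P1=1, P2=7, P3=3, P4=1) → (P0=2, P1=1, P2=10, P3=4, P4=2)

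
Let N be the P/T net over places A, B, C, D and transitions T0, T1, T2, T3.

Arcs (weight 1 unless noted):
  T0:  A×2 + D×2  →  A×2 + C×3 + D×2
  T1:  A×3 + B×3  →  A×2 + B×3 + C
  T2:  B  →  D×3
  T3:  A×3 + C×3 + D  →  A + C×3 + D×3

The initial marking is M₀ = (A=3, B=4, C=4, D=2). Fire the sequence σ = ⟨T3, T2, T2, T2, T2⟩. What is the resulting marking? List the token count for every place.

(A=1, B=0, C=4, D=16)

step 1: fire T3:  (A=3, B=4, C=4, D=2) → (A=1, B=4, C=4, D=4)
step 2: fire T2:  (A=1, B=4, C=4, D=4) → (A=1, B=3, C=4, D=7)
step 3: fire T2:  (A=1, B=3, C=4, D=7) → (A=1, B=2, C=4, D=10)
step 4: fire T2:  (A=1, B=2, C=4, D=10) → (A=1, B=1, C=4, D=13)
step 5: fire T2:  (A=1, B=1, C=4, D=13) → (A=1, B=0, C=4, D=16)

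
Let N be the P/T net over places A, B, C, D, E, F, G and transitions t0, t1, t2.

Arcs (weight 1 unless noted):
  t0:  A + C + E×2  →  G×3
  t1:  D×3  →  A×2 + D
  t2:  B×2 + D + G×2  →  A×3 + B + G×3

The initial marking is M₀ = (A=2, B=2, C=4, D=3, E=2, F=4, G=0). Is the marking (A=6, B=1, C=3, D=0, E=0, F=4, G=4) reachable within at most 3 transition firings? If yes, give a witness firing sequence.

step 1: fire t0:  (A=2, B=2, C=4, D=3, E=2, F=4, G=0) → (A=1, B=2, C=3, D=3, E=0, F=4, G=3)
step 2: fire t1:  (A=1, B=2, C=3, D=3, E=0, F=4, G=3) → (A=3, B=2, C=3, D=1, E=0, F=4, G=3)
step 3: fire t2:  (A=3, B=2, C=3, D=1, E=0, F=4, G=3) → (A=6, B=1, C=3, D=0, E=0, F=4, G=4)

YES — reachable via ⟨t0, t1, t2⟩ (3 firings)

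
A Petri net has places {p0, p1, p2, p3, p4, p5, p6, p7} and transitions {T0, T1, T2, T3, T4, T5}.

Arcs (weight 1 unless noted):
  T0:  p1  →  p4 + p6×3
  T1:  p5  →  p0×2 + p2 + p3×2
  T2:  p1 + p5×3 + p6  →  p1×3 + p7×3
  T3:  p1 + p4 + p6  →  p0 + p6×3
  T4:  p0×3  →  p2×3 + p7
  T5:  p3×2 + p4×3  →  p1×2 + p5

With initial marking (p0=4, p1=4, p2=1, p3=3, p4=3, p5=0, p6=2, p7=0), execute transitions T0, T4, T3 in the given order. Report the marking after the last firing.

(p0=2, p1=2, p2=4, p3=3, p4=3, p5=0, p6=7, p7=1)

step 1: fire T0:  (p0=4, p1=4, p2=1, p3=3, p4=3, p5=0, p6=2, p7=0) → (p0=4, p1=3, p2=1, p3=3, p4=4, p5=0, p6=5, p7=0)
step 2: fire T4:  (p0=4, p1=3, p2=1, p3=3, p4=4, p5=0, p6=5, p7=0) → (p0=1, p1=3, p2=4, p3=3, p4=4, p5=0, p6=5, p7=1)
step 3: fire T3:  (p0=1, p1=3, p2=4, p3=3, p4=4, p5=0, p6=5, p7=1) → (p0=2, p1=2, p2=4, p3=3, p4=3, p5=0, p6=7, p7=1)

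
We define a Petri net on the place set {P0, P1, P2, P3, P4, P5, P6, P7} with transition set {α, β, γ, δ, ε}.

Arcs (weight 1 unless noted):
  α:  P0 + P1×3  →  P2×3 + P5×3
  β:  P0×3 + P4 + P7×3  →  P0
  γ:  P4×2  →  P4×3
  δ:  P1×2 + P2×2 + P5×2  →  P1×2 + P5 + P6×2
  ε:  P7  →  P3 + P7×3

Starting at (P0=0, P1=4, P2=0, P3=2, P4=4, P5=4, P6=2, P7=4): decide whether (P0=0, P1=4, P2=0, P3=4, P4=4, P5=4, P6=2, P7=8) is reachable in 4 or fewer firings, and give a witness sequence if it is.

YES — reachable via ⟨ε, ε⟩ (2 firings)

step 1: fire ε:  (P0=0, P1=4, P2=0, P3=2, P4=4, P5=4, P6=2, P7=4) → (P0=0, P1=4, P2=0, P3=3, P4=4, P5=4, P6=2, P7=6)
step 2: fire ε:  (P0=0, P1=4, P2=0, P3=3, P4=4, P5=4, P6=2, P7=6) → (P0=0, P1=4, P2=0, P3=4, P4=4, P5=4, P6=2, P7=8)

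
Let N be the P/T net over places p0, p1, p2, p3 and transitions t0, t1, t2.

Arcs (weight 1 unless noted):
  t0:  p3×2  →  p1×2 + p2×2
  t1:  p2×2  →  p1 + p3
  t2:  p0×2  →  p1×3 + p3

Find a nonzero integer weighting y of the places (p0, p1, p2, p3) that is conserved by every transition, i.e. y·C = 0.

y = (p0:3, p1:1, p2:2, p3:3)

Incidence matrix C (rows=places, cols=transitions):
       t0   t1   t2
   p0   0    0   -2
   p1   2    1    3
   p2   2   -2    0
   p3  -2    1    1

Candidate y = [3, 1, 2, 3]; check y·C column-wise:
  col t0: 3·0 + 1·2 + 2·2 + 3·-2 = 0
  col t1: 3·0 + 1·1 + 2·-2 + 3·1 = 0
  col t2: 3·-2 + 1·3 + 2·0 + 3·1 = 0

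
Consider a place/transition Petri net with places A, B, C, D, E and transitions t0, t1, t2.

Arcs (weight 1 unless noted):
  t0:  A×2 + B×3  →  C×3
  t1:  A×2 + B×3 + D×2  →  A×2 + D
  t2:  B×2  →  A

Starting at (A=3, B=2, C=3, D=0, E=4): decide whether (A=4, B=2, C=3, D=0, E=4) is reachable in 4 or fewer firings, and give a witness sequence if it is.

NO — not reachable within 4 firings

depth 0: 1 marking
depth 1: 2 markings reached so far
depth 2: 2 markings reached so far
(frontier empty at depth 2; search complete)
target is not among the 2 markings reachable within 4 steps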